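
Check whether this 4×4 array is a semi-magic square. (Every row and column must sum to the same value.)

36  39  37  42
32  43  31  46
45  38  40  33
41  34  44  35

Row 1: 36 + 39 + 37 + 42 = 154.
Row 2: 32 + 43 + 31 + 46 = 152.
Row 3: 45 + 38 + 40 + 33 = 156.
Row 4: 41 + 34 + 44 + 35 = 154.
Column 1: 36 + 32 + 45 + 41 = 154.
Column 2: 39 + 43 + 38 + 34 = 154.
Column 3: 37 + 31 + 40 + 44 = 152.
Column 4: 42 + 46 + 33 + 35 = 156.

No — column 4 sums to 156 but column 1 sums to 154.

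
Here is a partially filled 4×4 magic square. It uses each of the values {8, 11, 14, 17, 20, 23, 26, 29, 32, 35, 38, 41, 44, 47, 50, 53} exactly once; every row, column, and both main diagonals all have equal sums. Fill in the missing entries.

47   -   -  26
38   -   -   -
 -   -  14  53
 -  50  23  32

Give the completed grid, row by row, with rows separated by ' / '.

47 8 41 26 / 38 29 44 11 / 20 35 14 53 / 17 50 23 32

The 16 entries sum to 488, so each line sums to 488/4 = 122.
Row 4 must total 122; the given cells sum to 105, so (4,1) = 17.
The remaining cell in column 1 is (3,1) = 122 − 102 = 20.
Using column 4: 26 + 53 + 32 + ? → (2,4) = 122 − 111 = 11.
The remaining cell in main diagonal is (2,2) = 122 − 93 = 29.
Row 2 needs 122; the known cells sum to 78, so (2,3) = 44.
From row 3, 122 − (20 + 14 + 53) gives (3,2) = 35.
From column 2, 122 − (29 + 35 + 50) gives (1,2) = 8.
From column 3, 122 − (44 + 14 + 23) gives (1,3) = 41.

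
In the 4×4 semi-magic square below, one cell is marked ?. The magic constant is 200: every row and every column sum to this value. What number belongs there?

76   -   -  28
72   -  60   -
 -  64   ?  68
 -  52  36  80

48

Row 4: 52 + 36 + 80 + ? = 200, so (4,1) = 32.
Column 1 needs 200; the known cells sum to 180, so (3,1) = 20.
From column 4, 200 − (28 + 68 + 80) gives (2,4) = 24.
From row 2, 200 − (72 + 60 + 24) gives (2,2) = 44.
From row 3, 200 − (20 + 64 + 68) gives (3,3) = 48.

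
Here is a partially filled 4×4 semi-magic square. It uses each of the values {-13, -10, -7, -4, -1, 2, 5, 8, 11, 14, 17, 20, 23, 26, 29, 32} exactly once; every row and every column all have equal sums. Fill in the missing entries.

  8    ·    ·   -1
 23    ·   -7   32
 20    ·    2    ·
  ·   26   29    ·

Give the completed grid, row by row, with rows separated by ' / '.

8 17 14 -1 / 23 -10 -7 32 / 20 5 2 11 / -13 26 29 -4

The 16 entries sum to 152, so each line sums to 152/4 = 38.
The remaining cell in row 2 is (2,2) = 38 − 48 = -10.
The remaining cell in column 1 is (4,1) = 38 − 51 = -13.
From column 3, 38 − (-7 + 2 + 29) gives (1,3) = 14.
Row 1 needs 38; the known cells sum to 21, so (1,2) = 17.
Row 4 must total 38; the given cells sum to 42, so (4,4) = -4.
From column 2, 38 − (17 + (-10) + 26) gives (3,2) = 5.
Column 4 must total 38; the given cells sum to 27, so (3,4) = 11.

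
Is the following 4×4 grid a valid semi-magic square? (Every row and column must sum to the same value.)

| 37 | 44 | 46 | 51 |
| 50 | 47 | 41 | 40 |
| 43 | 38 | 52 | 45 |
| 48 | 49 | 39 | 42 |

Yes

Row 1: 37 + 44 + 46 + 51 = 178.
Row 2: 50 + 47 + 41 + 40 = 178.
Row 3: 43 + 38 + 52 + 45 = 178.
Row 4: 48 + 49 + 39 + 42 = 178.
Column 1: 37 + 50 + 43 + 48 = 178.
Column 2: 44 + 47 + 38 + 49 = 178.
Column 3: 46 + 41 + 52 + 39 = 178.
Column 4: 51 + 40 + 45 + 42 = 178.
All lines sum to 178.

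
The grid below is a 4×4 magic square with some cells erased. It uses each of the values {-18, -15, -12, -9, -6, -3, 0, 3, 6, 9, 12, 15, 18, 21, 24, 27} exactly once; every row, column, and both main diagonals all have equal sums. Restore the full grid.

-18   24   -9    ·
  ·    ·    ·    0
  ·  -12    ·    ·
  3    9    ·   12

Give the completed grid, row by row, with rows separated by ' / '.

The 16 entries sum to 72, so each line sums to 72/4 = 18.
Using row 1: -18 + 24 + (-9) + ? → (1,4) = 18 − (-3) = 21.
Row 4 must total 18; the given cells sum to 24, so (4,3) = -6.
Using column 2: 24 + (-12) + 9 + ? → (2,2) = 18 − 21 = -3.
The remaining cell in column 4 is (3,4) = 18 − 33 = -15.
The remaining cell in main diagonal is (3,3) = 18 − (-9) = 27.
Using anti-diagonal: 21 + (-12) + 3 + ? → (2,3) = 18 − 12 = 6.
Row 2 needs 18; the known cells sum to 3, so (2,1) = 15.
Row 3 needs 18; the known cells sum to 0, so (3,1) = 18.

-18 24 -9 21 / 15 -3 6 0 / 18 -12 27 -15 / 3 9 -6 12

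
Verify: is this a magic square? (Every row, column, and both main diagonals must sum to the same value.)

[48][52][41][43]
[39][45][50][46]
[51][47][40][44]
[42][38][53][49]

Row 1: 48 + 52 + 41 + 43 = 184.
Row 2: 39 + 45 + 50 + 46 = 180.
Row 3: 51 + 47 + 40 + 44 = 182.
Row 4: 42 + 38 + 53 + 49 = 182.
Column 1: 48 + 39 + 51 + 42 = 180.
Column 2: 52 + 45 + 47 + 38 = 182.
Column 3: 41 + 50 + 40 + 53 = 184.
Column 4: 43 + 46 + 44 + 49 = 182.
Main diagonal: 48 + 45 + 40 + 49 = 182.
Anti-diagonal: 43 + 50 + 47 + 42 = 182.

No — row 2 sums to 180 but anti-diagonal sums to 182.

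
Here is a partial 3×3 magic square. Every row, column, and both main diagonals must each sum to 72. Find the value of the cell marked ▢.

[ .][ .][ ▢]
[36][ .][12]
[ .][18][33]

27

From row 2, 72 − (36 + 12) gives (2,2) = 24.
Row 3 must total 72; the given cells sum to 51, so (3,1) = 21.
Column 1 must total 72; the given cells sum to 57, so (1,1) = 15.
Column 2: 24 + 18 + ? = 72, so (1,2) = 30.
Column 3 must total 72; the given cells sum to 45, so (1,3) = 27.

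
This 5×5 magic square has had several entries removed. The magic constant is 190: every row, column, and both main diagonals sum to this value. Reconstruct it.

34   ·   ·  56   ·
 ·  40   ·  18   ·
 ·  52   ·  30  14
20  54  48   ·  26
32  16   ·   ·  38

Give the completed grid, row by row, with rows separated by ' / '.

Using row 4: 20 + 54 + 48 + 26 + ? → (4,4) = 190 − 148 = 42.
From column 2, 190 − (40 + 52 + 54 + 16) gives (1,2) = 28.
Column 4 must total 190; the given cells sum to 146, so (5,4) = 44.
Main diagonal needs 190; the known cells sum to 154, so (3,3) = 36.
The remaining cell in anti-diagonal is (1,5) = 190 − 140 = 50.
The remaining cell in row 1 is (1,3) = 190 − 168 = 22.
Using row 3: 52 + 36 + 30 + 14 + ? → (3,1) = 190 − 132 = 58.
Using row 5: 32 + 16 + 44 + 38 + ? → (5,3) = 190 − 130 = 60.
From column 1, 190 − (34 + 58 + 20 + 32) gives (2,1) = 46.
From column 3, 190 − (22 + 36 + 48 + 60) gives (2,3) = 24.
The remaining cell in column 5 is (2,5) = 190 − 128 = 62.

34 28 22 56 50 / 46 40 24 18 62 / 58 52 36 30 14 / 20 54 48 42 26 / 32 16 60 44 38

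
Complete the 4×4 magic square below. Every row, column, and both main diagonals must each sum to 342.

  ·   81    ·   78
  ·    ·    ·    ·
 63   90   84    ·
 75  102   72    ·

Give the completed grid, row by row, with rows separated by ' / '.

The remaining cell in row 3 is (3,4) = 342 − 237 = 105.
Using row 4: 75 + 102 + 72 + ? → (4,4) = 342 − 249 = 93.
From column 2, 342 − (81 + 90 + 102) gives (2,2) = 69.
Using column 4: 78 + 105 + 93 + ? → (2,4) = 342 − 276 = 66.
The remaining cell in main diagonal is (1,1) = 342 − 246 = 96.
Anti-diagonal: 78 + 90 + 75 + ? = 342, so (2,3) = 99.
Row 1: 96 + 81 + 78 + ? = 342, so (1,3) = 87.
From row 2, 342 − (69 + 99 + 66) gives (2,1) = 108.

96 81 87 78 / 108 69 99 66 / 63 90 84 105 / 75 102 72 93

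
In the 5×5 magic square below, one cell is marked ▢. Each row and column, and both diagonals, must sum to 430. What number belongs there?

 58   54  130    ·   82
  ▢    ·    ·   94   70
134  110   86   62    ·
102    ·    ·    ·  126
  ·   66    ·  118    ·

46

Row 1 needs 430; the known cells sum to 324, so (1,4) = 106.
The remaining cell in row 3 is (3,5) = 430 − 392 = 38.
Column 4 must total 430; the given cells sum to 380, so (4,4) = 50.
Using column 5: 82 + 70 + 38 + 126 + ? → (5,5) = 430 − 316 = 114.
Main diagonal needs 430; the known cells sum to 308, so (2,2) = 122.
Using column 2: 54 + 122 + 110 + 66 + ? → (4,2) = 430 − 352 = 78.
Anti-diagonal needs 430; the known cells sum to 340, so (5,1) = 90.
Using row 4: 102 + 78 + 50 + 126 + ? → (4,3) = 430 − 356 = 74.
Row 5 needs 430; the known cells sum to 388, so (5,3) = 42.
The remaining cell in column 1 is (2,1) = 430 − 384 = 46.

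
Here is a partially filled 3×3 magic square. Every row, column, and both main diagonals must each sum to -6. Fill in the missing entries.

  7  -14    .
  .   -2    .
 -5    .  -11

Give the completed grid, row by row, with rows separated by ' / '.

7 -14 1 / -8 -2 4 / -5 10 -11

From row 1, -6 − (7 + (-14)) gives (1,3) = 1.
Row 3: -5 + (-11) + ? = -6, so (3,2) = 10.
From column 1, -6 − (7 + (-5)) gives (2,1) = -8.
Column 3 needs -6; the known cells sum to -10, so (2,3) = 4.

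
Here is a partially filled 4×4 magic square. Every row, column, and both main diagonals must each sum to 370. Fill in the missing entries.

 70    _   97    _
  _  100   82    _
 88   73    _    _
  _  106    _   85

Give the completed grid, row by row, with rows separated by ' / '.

Column 2 needs 370; the known cells sum to 279, so (1,2) = 91.
From main diagonal, 370 − (70 + 100 + 85) gives (3,3) = 115.
Row 1 needs 370; the known cells sum to 258, so (1,4) = 112.
Row 3 needs 370; the known cells sum to 276, so (3,4) = 94.
Column 3: 97 + 82 + 115 + ? = 370, so (4,3) = 76.
Column 4 must total 370; the given cells sum to 291, so (2,4) = 79.
Anti-diagonal: 112 + 82 + 73 + ? = 370, so (4,1) = 103.
The remaining cell in row 2 is (2,1) = 370 − 261 = 109.

70 91 97 112 / 109 100 82 79 / 88 73 115 94 / 103 106 76 85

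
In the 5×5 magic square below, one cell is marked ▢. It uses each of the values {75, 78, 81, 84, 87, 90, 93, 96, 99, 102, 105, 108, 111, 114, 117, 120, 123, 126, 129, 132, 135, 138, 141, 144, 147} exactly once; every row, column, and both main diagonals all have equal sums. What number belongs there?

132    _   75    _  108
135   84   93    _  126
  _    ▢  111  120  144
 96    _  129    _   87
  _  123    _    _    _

The 25 entries sum to 2775, so each line sums to 2775/5 = 555.
Row 2 must total 555; the given cells sum to 438, so (2,4) = 117.
Using column 3: 75 + 93 + 111 + 129 + ? → (5,3) = 555 − 408 = 147.
Using column 5: 108 + 126 + 144 + 87 + ? → (5,5) = 555 − 465 = 90.
The remaining cell in main diagonal is (4,4) = 555 − 417 = 138.
From row 4, 555 − (96 + 129 + 138 + 87) gives (4,2) = 105.
Anti-diagonal needs 555; the known cells sum to 441, so (5,1) = 114.
Using row 5: 114 + 123 + 147 + 90 + ? → (5,4) = 555 − 474 = 81.
Column 1 must total 555; the given cells sum to 477, so (3,1) = 78.
Column 4: 117 + 120 + 138 + 81 + ? = 555, so (1,4) = 99.
From row 1, 555 − (132 + 75 + 99 + 108) gives (1,2) = 141.
Row 3 must total 555; the given cells sum to 453, so (3,2) = 102.

102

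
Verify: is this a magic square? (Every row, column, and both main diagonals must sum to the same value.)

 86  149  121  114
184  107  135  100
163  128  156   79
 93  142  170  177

No — anti-diagonal sums to 470 but column 1 sums to 526.

Row 1: 86 + 149 + 121 + 114 = 470.
Row 2: 184 + 107 + 135 + 100 = 526.
Row 3: 163 + 128 + 156 + 79 = 526.
Row 4: 93 + 142 + 170 + 177 = 582.
Column 1: 86 + 184 + 163 + 93 = 526.
Column 2: 149 + 107 + 128 + 142 = 526.
Column 3: 121 + 135 + 156 + 170 = 582.
Column 4: 114 + 100 + 79 + 177 = 470.
Main diagonal: 86 + 107 + 156 + 177 = 526.
Anti-diagonal: 114 + 135 + 128 + 93 = 470.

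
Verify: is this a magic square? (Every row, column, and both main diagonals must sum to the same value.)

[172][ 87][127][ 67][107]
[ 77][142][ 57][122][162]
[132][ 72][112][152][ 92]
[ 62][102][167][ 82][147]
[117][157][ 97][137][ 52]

Row 1: 172 + 87 + 127 + 67 + 107 = 560.
Row 2: 77 + 142 + 57 + 122 + 162 = 560.
Row 3: 132 + 72 + 112 + 152 + 92 = 560.
Row 4: 62 + 102 + 167 + 82 + 147 = 560.
Row 5: 117 + 157 + 97 + 137 + 52 = 560.
Column 1: 172 + 77 + 132 + 62 + 117 = 560.
Column 2: 87 + 142 + 72 + 102 + 157 = 560.
Column 3: 127 + 57 + 112 + 167 + 97 = 560.
Column 4: 67 + 122 + 152 + 82 + 137 = 560.
Column 5: 107 + 162 + 92 + 147 + 52 = 560.
Main diagonal: 172 + 142 + 112 + 82 + 52 = 560.
Anti-diagonal: 107 + 122 + 112 + 102 + 117 = 560.
All lines sum to 560.

Yes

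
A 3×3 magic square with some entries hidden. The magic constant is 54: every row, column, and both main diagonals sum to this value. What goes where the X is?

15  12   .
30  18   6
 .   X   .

24

Using row 1: 15 + 12 + ? → (1,3) = 54 − 27 = 27.
Column 1 needs 54; the known cells sum to 45, so (3,1) = 9.
Column 2: 12 + 18 + ? = 54, so (3,2) = 24.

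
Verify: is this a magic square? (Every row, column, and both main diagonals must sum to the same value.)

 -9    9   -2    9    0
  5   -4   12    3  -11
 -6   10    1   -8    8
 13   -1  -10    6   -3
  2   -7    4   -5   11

No — row 3 sums to 5 but column 2 sums to 7.

Row 1: -9 + 9 + (-2) + 9 + 0 = 7.
Row 2: 5 + (-4) + 12 + 3 + (-11) = 5.
Row 3: -6 + 10 + 1 + (-8) + 8 = 5.
Row 4: 13 + (-1) + (-10) + 6 + (-3) = 5.
Row 5: 2 + (-7) + 4 + (-5) + 11 = 5.
Column 1: -9 + 5 + (-6) + 13 + 2 = 5.
Column 2: 9 + (-4) + 10 + (-1) + (-7) = 7.
Column 3: -2 + 12 + 1 + (-10) + 4 = 5.
Column 4: 9 + 3 + (-8) + 6 + (-5) = 5.
Column 5: 0 + (-11) + 8 + (-3) + 11 = 5.
Main diagonal: -9 + (-4) + 1 + 6 + 11 = 5.
Anti-diagonal: 0 + 3 + 1 + (-1) + 2 = 5.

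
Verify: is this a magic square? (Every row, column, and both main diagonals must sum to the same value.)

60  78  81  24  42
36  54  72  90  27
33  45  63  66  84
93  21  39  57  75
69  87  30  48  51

Row 1: 60 + 78 + 81 + 24 + 42 = 285.
Row 2: 36 + 54 + 72 + 90 + 27 = 279.
Row 3: 33 + 45 + 63 + 66 + 84 = 291.
Row 4: 93 + 21 + 39 + 57 + 75 = 285.
Row 5: 69 + 87 + 30 + 48 + 51 = 285.
Column 1: 60 + 36 + 33 + 93 + 69 = 291.
Column 2: 78 + 54 + 45 + 21 + 87 = 285.
Column 3: 81 + 72 + 63 + 39 + 30 = 285.
Column 4: 24 + 90 + 66 + 57 + 48 = 285.
Column 5: 42 + 27 + 84 + 75 + 51 = 279.
Main diagonal: 60 + 54 + 63 + 57 + 51 = 285.
Anti-diagonal: 42 + 90 + 63 + 21 + 69 = 285.

No — row 3 sums to 291 but column 2 sums to 285.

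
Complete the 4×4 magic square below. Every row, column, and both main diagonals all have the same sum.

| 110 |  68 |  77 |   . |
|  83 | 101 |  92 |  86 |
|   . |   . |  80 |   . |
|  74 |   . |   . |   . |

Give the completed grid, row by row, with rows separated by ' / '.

110 68 77 107 / 83 101 92 86 / 95 89 80 98 / 74 104 113 71

Row 2 is already complete: 83 + 101 + 92 + 86 = 362, so that is the magic constant.
Using row 1: 110 + 68 + 77 + ? → (1,4) = 362 − 255 = 107.
The remaining cell in column 1 is (3,1) = 362 − 267 = 95.
From column 3, 362 − (77 + 92 + 80) gives (4,3) = 113.
Main diagonal needs 362; the known cells sum to 291, so (4,4) = 71.
Anti-diagonal needs 362; the known cells sum to 273, so (3,2) = 89.
The remaining cell in row 3 is (3,4) = 362 − 264 = 98.
Row 4: 74 + 113 + 71 + ? = 362, so (4,2) = 104.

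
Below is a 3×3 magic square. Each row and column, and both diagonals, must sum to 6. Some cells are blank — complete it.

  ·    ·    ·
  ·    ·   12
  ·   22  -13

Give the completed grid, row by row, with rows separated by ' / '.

Row 3 needs 6; the known cells sum to 9, so (3,1) = -3.
Column 3 must total 6; the given cells sum to -1, so (1,3) = 7.
From anti-diagonal, 6 − (7 + (-3)) gives (2,2) = 2.
Row 2 needs 6; the known cells sum to 14, so (2,1) = -8.
The remaining cell in column 1 is (1,1) = 6 − (-11) = 17.
Column 2 needs 6; the known cells sum to 24, so (1,2) = -18.

17 -18 7 / -8 2 12 / -3 22 -13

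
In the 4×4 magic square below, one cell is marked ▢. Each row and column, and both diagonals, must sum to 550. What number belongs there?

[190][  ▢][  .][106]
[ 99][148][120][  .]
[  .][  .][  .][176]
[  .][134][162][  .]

113

Row 2 must total 550; the given cells sum to 367, so (2,4) = 183.
Using column 4: 106 + 183 + 176 + ? → (4,4) = 550 − 465 = 85.
Using main diagonal: 190 + 148 + 85 + ? → (3,3) = 550 − 423 = 127.
Using row 4: 134 + 162 + 85 + ? → (4,1) = 550 − 381 = 169.
Column 1 must total 550; the given cells sum to 458, so (3,1) = 92.
Using column 3: 120 + 127 + 162 + ? → (1,3) = 550 − 409 = 141.
From anti-diagonal, 550 − (106 + 120 + 169) gives (3,2) = 155.
Row 1 needs 550; the known cells sum to 437, so (1,2) = 113.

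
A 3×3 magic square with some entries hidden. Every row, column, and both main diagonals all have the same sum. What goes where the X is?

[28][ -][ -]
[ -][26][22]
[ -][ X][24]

Main diagonal is complete and sums to 78; that is the magic constant.
The remaining cell in row 2 is (2,1) = 78 − 48 = 30.
Column 1 must total 78; the given cells sum to 58, so (3,1) = 20.
From column 3, 78 − (22 + 24) gives (1,3) = 32.
Using row 1: 28 + 32 + ? → (1,2) = 78 − 60 = 18.
Using row 3: 20 + 24 + ? → (3,2) = 78 − 44 = 34.

34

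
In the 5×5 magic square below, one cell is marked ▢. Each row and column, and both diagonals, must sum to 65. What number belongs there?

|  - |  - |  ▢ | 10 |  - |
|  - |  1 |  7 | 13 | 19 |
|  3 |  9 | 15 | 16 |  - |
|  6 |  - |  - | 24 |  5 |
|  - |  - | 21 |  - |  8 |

Row 2: 1 + 7 + 13 + 19 + ? = 65, so (2,1) = 25.
Row 3: 3 + 9 + 15 + 16 + ? = 65, so (3,5) = 22.
Column 4 must total 65; the given cells sum to 63, so (5,4) = 2.
Column 5 needs 65; the known cells sum to 54, so (1,5) = 11.
Using main diagonal: 1 + 15 + 24 + 8 + ? → (1,1) = 65 − 48 = 17.
Column 1 must total 65; the given cells sum to 51, so (5,1) = 14.
The remaining cell in anti-diagonal is (4,2) = 65 − 53 = 12.
Row 4 must total 65; the given cells sum to 47, so (4,3) = 18.
The remaining cell in row 5 is (5,2) = 65 − 45 = 20.
Column 2: 1 + 9 + 12 + 20 + ? = 65, so (1,2) = 23.
Column 3: 7 + 15 + 18 + 21 + ? = 65, so (1,3) = 4.

4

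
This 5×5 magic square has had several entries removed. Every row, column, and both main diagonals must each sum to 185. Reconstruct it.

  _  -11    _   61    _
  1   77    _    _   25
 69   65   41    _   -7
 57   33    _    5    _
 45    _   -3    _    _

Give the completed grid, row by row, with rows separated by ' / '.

From row 3, 185 − (69 + 65 + 41 + (-7)) gives (3,4) = 17.
Using column 1: 1 + 69 + 57 + 45 + ? → (1,1) = 185 − 172 = 13.
From column 2, 185 − (-11 + 77 + 65 + 33) gives (5,2) = 21.
Main diagonal needs 185; the known cells sum to 136, so (5,5) = 49.
From row 5, 185 − (45 + 21 + (-3) + 49) gives (5,4) = 73.
Column 4 must total 185; the given cells sum to 156, so (2,4) = 29.
From anti-diagonal, 185 − (29 + 41 + 33 + 45) gives (1,5) = 37.
Row 1 must total 185; the given cells sum to 100, so (1,3) = 85.
Row 2 must total 185; the given cells sum to 132, so (2,3) = 53.
Column 3 needs 185; the known cells sum to 176, so (4,3) = 9.
Column 5 must total 185; the given cells sum to 104, so (4,5) = 81.

13 -11 85 61 37 / 1 77 53 29 25 / 69 65 41 17 -7 / 57 33 9 5 81 / 45 21 -3 73 49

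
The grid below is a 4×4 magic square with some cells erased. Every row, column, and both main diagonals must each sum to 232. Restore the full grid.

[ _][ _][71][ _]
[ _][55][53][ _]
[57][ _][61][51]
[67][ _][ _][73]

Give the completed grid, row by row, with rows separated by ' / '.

Row 3 must total 232; the given cells sum to 169, so (3,2) = 63.
The remaining cell in column 3 is (4,3) = 232 − 185 = 47.
Using main diagonal: 55 + 61 + 73 + ? → (1,1) = 232 − 189 = 43.
From anti-diagonal, 232 − (53 + 63 + 67) gives (1,4) = 49.
Row 1 must total 232; the given cells sum to 163, so (1,2) = 69.
The remaining cell in row 4 is (4,2) = 232 − 187 = 45.
Column 1 needs 232; the known cells sum to 167, so (2,1) = 65.
Column 4: 49 + 51 + 73 + ? = 232, so (2,4) = 59.

43 69 71 49 / 65 55 53 59 / 57 63 61 51 / 67 45 47 73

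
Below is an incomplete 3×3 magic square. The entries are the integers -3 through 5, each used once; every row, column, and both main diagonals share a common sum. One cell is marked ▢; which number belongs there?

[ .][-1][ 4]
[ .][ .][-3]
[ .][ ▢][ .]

3

The entries are -3 through 5, which sum to 9, so each line sums to 9/3 = 3.
Row 1: -1 + 4 + ? = 3, so (1,1) = 0.
Column 3: 4 + (-3) + ? = 3, so (3,3) = 2.
The remaining cell in main diagonal is (2,2) = 3 − 2 = 1.
Anti-diagonal needs 3; the known cells sum to 5, so (3,1) = -2.
The remaining cell in row 2 is (2,1) = 3 − (-2) = 5.
The remaining cell in row 3 is (3,2) = 3 − 0 = 3.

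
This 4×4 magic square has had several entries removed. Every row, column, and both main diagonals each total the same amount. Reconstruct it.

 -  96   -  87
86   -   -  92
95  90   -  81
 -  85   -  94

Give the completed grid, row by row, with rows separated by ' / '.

89 96 82 87 / 86 83 93 92 / 95 90 88 81 / 84 85 91 94

Column 4 is already complete: 87 + 92 + 81 + 94 = 354, so that is the magic constant.
Row 3: 95 + 90 + 81 + ? = 354, so (3,3) = 88.
Column 2: 96 + 90 + 85 + ? = 354, so (2,2) = 83.
From main diagonal, 354 − (83 + 88 + 94) gives (1,1) = 89.
Row 1: 89 + 96 + 87 + ? = 354, so (1,3) = 82.
From row 2, 354 − (86 + 83 + 92) gives (2,3) = 93.
The remaining cell in column 1 is (4,1) = 354 − 270 = 84.
The remaining cell in column 3 is (4,3) = 354 − 263 = 91.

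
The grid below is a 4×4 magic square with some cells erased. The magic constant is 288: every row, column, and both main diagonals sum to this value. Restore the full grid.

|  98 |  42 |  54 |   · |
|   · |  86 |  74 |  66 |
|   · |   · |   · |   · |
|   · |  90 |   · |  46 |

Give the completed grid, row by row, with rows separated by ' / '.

Row 1: 98 + 42 + 54 + ? = 288, so (1,4) = 94.
Row 2 needs 288; the known cells sum to 226, so (2,1) = 62.
The remaining cell in column 2 is (3,2) = 288 − 218 = 70.
Column 4 must total 288; the given cells sum to 206, so (3,4) = 82.
Main diagonal must total 288; the given cells sum to 230, so (3,3) = 58.
Anti-diagonal needs 288; the known cells sum to 238, so (4,1) = 50.
Row 3: 70 + 58 + 82 + ? = 288, so (3,1) = 78.
From row 4, 288 − (50 + 90 + 46) gives (4,3) = 102.

98 42 54 94 / 62 86 74 66 / 78 70 58 82 / 50 90 102 46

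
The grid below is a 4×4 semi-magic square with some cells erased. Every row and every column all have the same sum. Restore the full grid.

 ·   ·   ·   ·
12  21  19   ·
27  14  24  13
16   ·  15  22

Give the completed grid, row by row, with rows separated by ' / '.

23 18 20 17 / 12 21 19 26 / 27 14 24 13 / 16 25 15 22

Row 3 is already complete: 27 + 14 + 24 + 13 = 78, so that is the magic constant.
From row 2, 78 − (12 + 21 + 19) gives (2,4) = 26.
Using row 4: 16 + 15 + 22 + ? → (4,2) = 78 − 53 = 25.
Column 1 must total 78; the given cells sum to 55, so (1,1) = 23.
The remaining cell in column 2 is (1,2) = 78 − 60 = 18.
Column 3: 19 + 24 + 15 + ? = 78, so (1,3) = 20.
From column 4, 78 − (26 + 13 + 22) gives (1,4) = 17.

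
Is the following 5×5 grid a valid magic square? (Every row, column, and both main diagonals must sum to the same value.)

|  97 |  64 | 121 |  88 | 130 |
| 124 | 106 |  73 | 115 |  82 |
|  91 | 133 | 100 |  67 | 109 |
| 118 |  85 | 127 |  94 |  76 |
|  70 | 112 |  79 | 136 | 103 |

Yes

Row 1: 97 + 64 + 121 + 88 + 130 = 500.
Row 2: 124 + 106 + 73 + 115 + 82 = 500.
Row 3: 91 + 133 + 100 + 67 + 109 = 500.
Row 4: 118 + 85 + 127 + 94 + 76 = 500.
Row 5: 70 + 112 + 79 + 136 + 103 = 500.
Column 1: 97 + 124 + 91 + 118 + 70 = 500.
Column 2: 64 + 106 + 133 + 85 + 112 = 500.
Column 3: 121 + 73 + 100 + 127 + 79 = 500.
Column 4: 88 + 115 + 67 + 94 + 136 = 500.
Column 5: 130 + 82 + 109 + 76 + 103 = 500.
Main diagonal: 97 + 106 + 100 + 94 + 103 = 500.
Anti-diagonal: 130 + 115 + 100 + 85 + 70 = 500.
All lines sum to 500.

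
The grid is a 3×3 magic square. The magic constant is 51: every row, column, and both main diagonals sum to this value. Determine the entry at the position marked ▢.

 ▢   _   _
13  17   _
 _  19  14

The remaining cell in row 2 is (2,3) = 51 − 30 = 21.
Row 3: 19 + 14 + ? = 51, so (3,1) = 18.
From column 1, 51 − (13 + 18) gives (1,1) = 20.

20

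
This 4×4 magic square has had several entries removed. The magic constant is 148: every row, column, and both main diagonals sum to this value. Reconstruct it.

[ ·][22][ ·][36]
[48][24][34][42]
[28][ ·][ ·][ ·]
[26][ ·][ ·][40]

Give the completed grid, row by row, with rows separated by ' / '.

46 22 44 36 / 48 24 34 42 / 28 52 38 30 / 26 50 32 40

Column 1 must total 148; the given cells sum to 102, so (1,1) = 46.
Using column 4: 36 + 42 + 40 + ? → (3,4) = 148 − 118 = 30.
The remaining cell in main diagonal is (3,3) = 148 − 110 = 38.
From anti-diagonal, 148 − (36 + 34 + 26) gives (3,2) = 52.
From row 1, 148 − (46 + 22 + 36) gives (1,3) = 44.
From column 2, 148 − (22 + 24 + 52) gives (4,2) = 50.
Column 3 must total 148; the given cells sum to 116, so (4,3) = 32.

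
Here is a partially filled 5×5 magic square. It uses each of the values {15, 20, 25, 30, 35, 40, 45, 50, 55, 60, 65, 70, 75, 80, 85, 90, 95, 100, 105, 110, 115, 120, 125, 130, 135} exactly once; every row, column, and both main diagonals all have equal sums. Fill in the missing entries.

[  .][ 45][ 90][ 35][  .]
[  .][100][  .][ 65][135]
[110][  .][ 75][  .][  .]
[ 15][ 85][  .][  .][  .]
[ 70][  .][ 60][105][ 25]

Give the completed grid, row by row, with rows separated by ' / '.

The 25 entries sum to 1875, so each line sums to 1875/5 = 375.
Row 5 must total 375; the given cells sum to 260, so (5,2) = 115.
From column 2, 375 − (45 + 100 + 85 + 115) gives (3,2) = 30.
The remaining cell in anti-diagonal is (1,5) = 375 − 295 = 80.
The remaining cell in row 1 is (1,1) = 375 − 250 = 125.
Column 1 needs 375; the known cells sum to 320, so (2,1) = 55.
The remaining cell in main diagonal is (4,4) = 375 − 325 = 50.
Row 2 needs 375; the known cells sum to 355, so (2,3) = 20.
Column 3 must total 375; the given cells sum to 245, so (4,3) = 130.
Column 4 needs 375; the known cells sum to 255, so (3,4) = 120.
From row 3, 375 − (110 + 30 + 75 + 120) gives (3,5) = 40.
From row 4, 375 − (15 + 85 + 130 + 50) gives (4,5) = 95.

125 45 90 35 80 / 55 100 20 65 135 / 110 30 75 120 40 / 15 85 130 50 95 / 70 115 60 105 25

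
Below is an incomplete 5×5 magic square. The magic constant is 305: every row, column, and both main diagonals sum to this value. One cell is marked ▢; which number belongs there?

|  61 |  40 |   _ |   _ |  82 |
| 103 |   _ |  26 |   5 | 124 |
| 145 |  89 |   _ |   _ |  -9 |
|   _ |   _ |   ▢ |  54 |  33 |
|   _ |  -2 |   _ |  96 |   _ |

110

Row 2 needs 305; the known cells sum to 258, so (2,2) = 47.
Column 2: 40 + 47 + 89 + (-2) + ? = 305, so (4,2) = 131.
Column 5 needs 305; the known cells sum to 230, so (5,5) = 75.
Main diagonal: 61 + 47 + 54 + 75 + ? = 305, so (3,3) = 68.
Using anti-diagonal: 82 + 5 + 68 + 131 + ? → (5,1) = 305 − 286 = 19.
Using row 3: 145 + 89 + 68 + (-9) + ? → (3,4) = 305 − 293 = 12.
The remaining cell in row 5 is (5,3) = 305 − 188 = 117.
The remaining cell in column 1 is (4,1) = 305 − 328 = -23.
From column 4, 305 − (5 + 12 + 54 + 96) gives (1,4) = 138.
Using row 1: 61 + 40 + 138 + 82 + ? → (1,3) = 305 − 321 = -16.
Row 4 must total 305; the given cells sum to 195, so (4,3) = 110.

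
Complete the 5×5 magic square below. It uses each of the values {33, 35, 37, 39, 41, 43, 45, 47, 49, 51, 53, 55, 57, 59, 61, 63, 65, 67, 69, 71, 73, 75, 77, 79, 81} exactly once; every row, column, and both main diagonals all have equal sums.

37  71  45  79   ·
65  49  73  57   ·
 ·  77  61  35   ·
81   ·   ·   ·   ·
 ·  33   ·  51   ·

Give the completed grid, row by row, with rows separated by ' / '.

37 71 45 79 53 / 65 49 73 57 41 / 43 77 61 35 69 / 81 55 39 63 47 / 59 33 67 51 75

The 25 entries sum to 1425, so each line sums to 1425/5 = 285.
Row 1 needs 285; the known cells sum to 232, so (1,5) = 53.
The remaining cell in row 2 is (2,5) = 285 − 244 = 41.
Column 2: 71 + 49 + 77 + 33 + ? = 285, so (4,2) = 55.
Column 4 must total 285; the given cells sum to 222, so (4,4) = 63.
Main diagonal must total 285; the given cells sum to 210, so (5,5) = 75.
Anti-diagonal: 53 + 57 + 61 + 55 + ? = 285, so (5,1) = 59.
The remaining cell in row 5 is (5,3) = 285 − 218 = 67.
From column 1, 285 − (37 + 65 + 81 + 59) gives (3,1) = 43.
Column 3 must total 285; the given cells sum to 246, so (4,3) = 39.
Using row 3: 43 + 77 + 61 + 35 + ? → (3,5) = 285 − 216 = 69.
Row 4: 81 + 55 + 39 + 63 + ? = 285, so (4,5) = 47.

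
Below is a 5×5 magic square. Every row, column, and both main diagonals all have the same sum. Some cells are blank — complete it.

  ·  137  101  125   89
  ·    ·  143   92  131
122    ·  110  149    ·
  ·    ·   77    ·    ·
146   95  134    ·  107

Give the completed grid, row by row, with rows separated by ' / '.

113 137 101 125 89 / 80 119 143 92 131 / 122 86 110 149 98 / 104 128 77 116 140 / 146 95 134 83 107

Column 3 is already complete: 101 + 143 + 110 + 77 + 134 = 565, so that is the magic constant.
Row 1 needs 565; the known cells sum to 452, so (1,1) = 113.
From row 5, 565 − (146 + 95 + 134 + 107) gives (5,4) = 83.
Using column 4: 125 + 92 + 149 + 83 + ? → (4,4) = 565 − 449 = 116.
Main diagonal must total 565; the given cells sum to 446, so (2,2) = 119.
Anti-diagonal: 89 + 92 + 110 + 146 + ? = 565, so (4,2) = 128.
From row 2, 565 − (119 + 143 + 92 + 131) gives (2,1) = 80.
From column 1, 565 − (113 + 80 + 122 + 146) gives (4,1) = 104.
The remaining cell in column 2 is (3,2) = 565 − 479 = 86.
Using row 3: 122 + 86 + 110 + 149 + ? → (3,5) = 565 − 467 = 98.
Using row 4: 104 + 128 + 77 + 116 + ? → (4,5) = 565 − 425 = 140.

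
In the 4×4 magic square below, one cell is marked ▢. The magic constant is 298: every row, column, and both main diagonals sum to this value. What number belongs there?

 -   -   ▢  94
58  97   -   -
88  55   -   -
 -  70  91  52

61

Row 4: 70 + 91 + 52 + ? = 298, so (4,1) = 85.
The remaining cell in column 1 is (1,1) = 298 − 231 = 67.
The remaining cell in column 2 is (1,2) = 298 − 222 = 76.
Main diagonal: 67 + 97 + 52 + ? = 298, so (3,3) = 82.
Anti-diagonal must total 298; the given cells sum to 234, so (2,3) = 64.
Row 1 must total 298; the given cells sum to 237, so (1,3) = 61.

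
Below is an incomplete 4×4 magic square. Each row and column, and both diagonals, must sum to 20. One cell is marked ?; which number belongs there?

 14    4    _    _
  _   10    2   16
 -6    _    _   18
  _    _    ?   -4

Using row 2: 10 + 2 + 16 + ? → (2,1) = 20 − 28 = -8.
Column 1 must total 20; the given cells sum to 0, so (4,1) = 20.
Column 4: 16 + 18 + (-4) + ? = 20, so (1,4) = -10.
The remaining cell in main diagonal is (3,3) = 20 − 20 = 0.
From anti-diagonal, 20 − (-10 + 2 + 20) gives (3,2) = 8.
Row 1: 14 + 4 + (-10) + ? = 20, so (1,3) = 12.
Column 2 needs 20; the known cells sum to 22, so (4,2) = -2.
From column 3, 20 − (12 + 2 + 0) gives (4,3) = 6.

6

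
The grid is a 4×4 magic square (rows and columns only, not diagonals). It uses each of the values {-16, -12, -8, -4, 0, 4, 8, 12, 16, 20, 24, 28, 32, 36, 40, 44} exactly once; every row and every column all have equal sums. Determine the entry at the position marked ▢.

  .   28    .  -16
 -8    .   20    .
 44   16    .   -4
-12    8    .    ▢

36

The 16 entries sum to 224, so each line sums to 224/4 = 56.
Row 3 needs 56; the known cells sum to 56, so (3,3) = 0.
The remaining cell in column 1 is (1,1) = 56 − 24 = 32.
Column 2: 28 + 16 + 8 + ? = 56, so (2,2) = 4.
The remaining cell in row 1 is (1,3) = 56 − 44 = 12.
The remaining cell in row 2 is (2,4) = 56 − 16 = 40.
Column 3: 12 + 20 + 0 + ? = 56, so (4,3) = 24.
Using column 4: -16 + 40 + (-4) + ? → (4,4) = 56 − 20 = 36.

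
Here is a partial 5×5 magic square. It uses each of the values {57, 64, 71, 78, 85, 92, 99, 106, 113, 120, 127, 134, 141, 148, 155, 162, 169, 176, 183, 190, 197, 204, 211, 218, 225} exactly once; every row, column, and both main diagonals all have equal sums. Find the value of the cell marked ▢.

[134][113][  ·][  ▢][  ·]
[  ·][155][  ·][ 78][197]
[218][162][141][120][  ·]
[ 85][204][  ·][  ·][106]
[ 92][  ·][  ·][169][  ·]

The 25 entries sum to 3525, so each line sums to 3525/5 = 705.
Row 3: 218 + 162 + 141 + 120 + ? = 705, so (3,5) = 64.
The remaining cell in column 1 is (2,1) = 705 − 529 = 176.
Column 2: 113 + 155 + 162 + 204 + ? = 705, so (5,2) = 71.
Anti-diagonal must total 705; the given cells sum to 515, so (1,5) = 190.
From row 2, 705 − (176 + 155 + 78 + 197) gives (2,3) = 99.
From column 5, 705 − (190 + 197 + 64 + 106) gives (5,5) = 148.
Main diagonal must total 705; the given cells sum to 578, so (4,4) = 127.
From row 4, 705 − (85 + 204 + 127 + 106) gives (4,3) = 183.
Row 5 needs 705; the known cells sum to 480, so (5,3) = 225.
From column 3, 705 − (99 + 141 + 183 + 225) gives (1,3) = 57.
From column 4, 705 − (78 + 120 + 127 + 169) gives (1,4) = 211.

211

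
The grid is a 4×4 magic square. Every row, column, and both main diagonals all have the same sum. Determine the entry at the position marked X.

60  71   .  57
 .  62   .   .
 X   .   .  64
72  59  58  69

Row 4 is complete and sums to 258; that is the magic constant.
The remaining cell in row 1 is (1,3) = 258 − 188 = 70.
Column 2: 71 + 62 + 59 + ? = 258, so (3,2) = 66.
Column 4 must total 258; the given cells sum to 190, so (2,4) = 68.
Using main diagonal: 60 + 62 + 69 + ? → (3,3) = 258 − 191 = 67.
Using anti-diagonal: 57 + 66 + 72 + ? → (2,3) = 258 − 195 = 63.
Row 2: 62 + 63 + 68 + ? = 258, so (2,1) = 65.
Row 3: 66 + 67 + 64 + ? = 258, so (3,1) = 61.

61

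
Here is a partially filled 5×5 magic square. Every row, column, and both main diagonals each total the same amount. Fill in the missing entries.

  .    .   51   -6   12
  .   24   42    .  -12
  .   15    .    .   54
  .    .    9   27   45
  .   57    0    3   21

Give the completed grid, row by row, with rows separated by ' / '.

30 33 51 -6 12 / 6 24 42 60 -12 / -3 15 18 36 54 / 48 -9 9 27 45 / 39 57 0 3 21

Column 5 is already complete: 12 + -12 + 54 + 45 + 21 = 120, so that is the magic constant.
Row 5 must total 120; the given cells sum to 81, so (5,1) = 39.
The remaining cell in column 3 is (3,3) = 120 − 102 = 18.
Main diagonal must total 120; the given cells sum to 90, so (1,1) = 30.
From row 1, 120 − (30 + 51 + (-6) + 12) gives (1,2) = 33.
Column 2 needs 120; the known cells sum to 129, so (4,2) = -9.
The remaining cell in anti-diagonal is (2,4) = 120 − 60 = 60.
From row 2, 120 − (24 + 42 + 60 + (-12)) gives (2,1) = 6.
From row 4, 120 − (-9 + 9 + 27 + 45) gives (4,1) = 48.
Column 1: 30 + 6 + 48 + 39 + ? = 120, so (3,1) = -3.
Using column 4: -6 + 60 + 27 + 3 + ? → (3,4) = 120 − 84 = 36.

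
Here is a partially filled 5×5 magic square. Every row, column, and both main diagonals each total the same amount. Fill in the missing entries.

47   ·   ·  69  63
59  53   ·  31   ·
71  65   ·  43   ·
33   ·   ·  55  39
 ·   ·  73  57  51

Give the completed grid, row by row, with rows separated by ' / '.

47 41 35 69 63 / 59 53 37 31 75 / 71 65 49 43 27 / 33 67 61 55 39 / 45 29 73 57 51

Column 4 is already complete: 69 + 31 + 43 + 55 + 57 = 255, so that is the magic constant.
Using column 1: 47 + 59 + 71 + 33 + ? → (5,1) = 255 − 210 = 45.
The remaining cell in main diagonal is (3,3) = 255 − 206 = 49.
Using anti-diagonal: 63 + 31 + 49 + 45 + ? → (4,2) = 255 − 188 = 67.
The remaining cell in row 3 is (3,5) = 255 − 228 = 27.
The remaining cell in row 4 is (4,3) = 255 − 194 = 61.
From row 5, 255 − (45 + 73 + 57 + 51) gives (5,2) = 29.
Column 2 must total 255; the given cells sum to 214, so (1,2) = 41.
Column 5 needs 255; the known cells sum to 180, so (2,5) = 75.
The remaining cell in row 1 is (1,3) = 255 − 220 = 35.
From row 2, 255 − (59 + 53 + 31 + 75) gives (2,3) = 37.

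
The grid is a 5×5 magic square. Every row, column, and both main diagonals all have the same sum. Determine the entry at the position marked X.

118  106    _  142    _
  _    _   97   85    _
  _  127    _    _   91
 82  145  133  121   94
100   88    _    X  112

Row 4 is complete and sums to 575; that is the magic constant.
The remaining cell in column 2 is (2,2) = 575 − 466 = 109.
Main diagonal must total 575; the given cells sum to 460, so (3,3) = 115.
Anti-diagonal: 85 + 115 + 145 + 100 + ? = 575, so (1,5) = 130.
Row 1 needs 575; the known cells sum to 496, so (1,3) = 79.
From column 3, 575 − (79 + 97 + 115 + 133) gives (5,3) = 151.
Column 5: 130 + 91 + 94 + 112 + ? = 575, so (2,5) = 148.
Row 2: 109 + 97 + 85 + 148 + ? = 575, so (2,1) = 136.
Using row 5: 100 + 88 + 151 + 112 + ? → (5,4) = 575 − 451 = 124.

124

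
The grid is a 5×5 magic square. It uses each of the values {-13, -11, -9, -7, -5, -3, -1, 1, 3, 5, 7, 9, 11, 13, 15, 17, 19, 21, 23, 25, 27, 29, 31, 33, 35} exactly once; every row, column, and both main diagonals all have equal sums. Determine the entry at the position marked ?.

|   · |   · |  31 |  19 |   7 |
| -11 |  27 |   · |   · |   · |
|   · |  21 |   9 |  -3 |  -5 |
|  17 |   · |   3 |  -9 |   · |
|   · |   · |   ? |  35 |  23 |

-13

The 25 entries sum to 275, so each line sums to 275/5 = 55.
Row 3 must total 55; the given cells sum to 22, so (3,1) = 33.
The remaining cell in column 4 is (2,4) = 55 − 42 = 13.
Using main diagonal: 27 + 9 + (-9) + 23 + ? → (1,1) = 55 − 50 = 5.
The remaining cell in row 1 is (1,2) = 55 − 62 = -7.
Using column 1: 5 + (-11) + 33 + 17 + ? → (5,1) = 55 − 44 = 11.
Anti-diagonal needs 55; the known cells sum to 40, so (4,2) = 15.
The remaining cell in row 4 is (4,5) = 55 − 26 = 29.
From column 2, 55 − (-7 + 27 + 21 + 15) gives (5,2) = -1.
From column 5, 55 − (7 + (-5) + 29 + 23) gives (2,5) = 1.
Row 2: -11 + 27 + 13 + 1 + ? = 55, so (2,3) = 25.
From row 5, 55 − (11 + (-1) + 35 + 23) gives (5,3) = -13.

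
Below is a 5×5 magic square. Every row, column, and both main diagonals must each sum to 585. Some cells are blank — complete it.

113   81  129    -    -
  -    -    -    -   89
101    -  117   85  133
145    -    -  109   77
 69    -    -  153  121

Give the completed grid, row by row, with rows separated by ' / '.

Row 3 needs 585; the known cells sum to 436, so (3,2) = 149.
Column 1 must total 585; the given cells sum to 428, so (2,1) = 157.
Column 5 must total 585; the given cells sum to 420, so (1,5) = 165.
Main diagonal: 113 + 117 + 109 + 121 + ? = 585, so (2,2) = 125.
The remaining cell in row 1 is (1,4) = 585 − 488 = 97.
The remaining cell in column 4 is (2,4) = 585 − 444 = 141.
From anti-diagonal, 585 − (165 + 141 + 117 + 69) gives (4,2) = 93.
Row 2: 157 + 125 + 141 + 89 + ? = 585, so (2,3) = 73.
From row 4, 585 − (145 + 93 + 109 + 77) gives (4,3) = 161.
Using column 2: 81 + 125 + 149 + 93 + ? → (5,2) = 585 − 448 = 137.
Column 3 needs 585; the known cells sum to 480, so (5,3) = 105.

113 81 129 97 165 / 157 125 73 141 89 / 101 149 117 85 133 / 145 93 161 109 77 / 69 137 105 153 121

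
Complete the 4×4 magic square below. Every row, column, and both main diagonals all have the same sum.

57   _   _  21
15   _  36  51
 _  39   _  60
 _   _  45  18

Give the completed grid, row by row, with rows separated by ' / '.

Column 4 is already complete: 21 + 51 + 60 + 18 = 150, so that is the magic constant.
The remaining cell in row 2 is (2,2) = 150 − 102 = 48.
Main diagonal: 57 + 48 + 18 + ? = 150, so (3,3) = 27.
Using anti-diagonal: 21 + 36 + 39 + ? → (4,1) = 150 − 96 = 54.
From row 3, 150 − (39 + 27 + 60) gives (3,1) = 24.
Row 4 must total 150; the given cells sum to 117, so (4,2) = 33.
Column 2: 48 + 39 + 33 + ? = 150, so (1,2) = 30.
Using column 3: 36 + 27 + 45 + ? → (1,3) = 150 − 108 = 42.

57 30 42 21 / 15 48 36 51 / 24 39 27 60 / 54 33 45 18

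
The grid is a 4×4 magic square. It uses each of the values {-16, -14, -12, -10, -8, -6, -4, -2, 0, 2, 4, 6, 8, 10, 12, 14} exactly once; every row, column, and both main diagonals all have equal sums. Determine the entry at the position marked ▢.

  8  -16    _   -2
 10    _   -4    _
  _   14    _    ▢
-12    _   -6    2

-8

The 16 entries sum to -16, so each line sums to -16/4 = -4.
The remaining cell in row 1 is (1,3) = -4 − (-10) = 6.
Row 4: -12 + (-6) + 2 + ? = -4, so (4,2) = 12.
Column 1 needs -4; the known cells sum to 6, so (3,1) = -10.
Using column 2: -16 + 14 + 12 + ? → (2,2) = -4 − 10 = -14.
The remaining cell in column 3 is (3,3) = -4 − (-4) = 0.
Row 2 must total -4; the given cells sum to -8, so (2,4) = 4.
Row 3: -10 + 14 + 0 + ? = -4, so (3,4) = -8.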